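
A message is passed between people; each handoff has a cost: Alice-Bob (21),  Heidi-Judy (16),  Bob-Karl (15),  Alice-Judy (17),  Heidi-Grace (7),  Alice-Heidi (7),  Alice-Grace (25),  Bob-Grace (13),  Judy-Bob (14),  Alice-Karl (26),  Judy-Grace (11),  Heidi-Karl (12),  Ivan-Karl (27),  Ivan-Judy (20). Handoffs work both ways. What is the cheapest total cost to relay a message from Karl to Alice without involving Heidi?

Comparing a few candidate routes:
Karl→Bob→Grace→Alice: 15 + 13 + 25 = 53
Karl→Alice: 26
Karl→Bob→Alice: 15 + 21 = 36
Karl→Bob→Judy→Alice: 15 + 14 + 17 = 46
Karl→Bob→Grace→Judy→Alice: 15 + 13 + 11 + 17 = 56
Karl→Ivan→Judy→Alice: 27 + 20 + 17 = 64
Best route has total 26.

26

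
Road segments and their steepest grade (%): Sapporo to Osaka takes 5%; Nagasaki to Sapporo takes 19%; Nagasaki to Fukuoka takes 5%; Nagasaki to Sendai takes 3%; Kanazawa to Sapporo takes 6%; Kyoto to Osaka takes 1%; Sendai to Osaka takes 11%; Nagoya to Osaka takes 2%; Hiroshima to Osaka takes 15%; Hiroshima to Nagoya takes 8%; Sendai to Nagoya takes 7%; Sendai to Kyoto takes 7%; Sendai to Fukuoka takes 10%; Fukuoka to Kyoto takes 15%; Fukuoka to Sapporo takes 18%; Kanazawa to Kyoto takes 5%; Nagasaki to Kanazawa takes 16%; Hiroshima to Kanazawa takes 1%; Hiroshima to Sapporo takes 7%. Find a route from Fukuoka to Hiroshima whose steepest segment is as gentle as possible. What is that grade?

7

Comparing a few candidate routes:
Fukuoka→Nagasaki→Sendai→Nagoya→Osaka→Kyoto→Kanazawa→Hiroshima: max(5, 3, 7, 2, 1, 5, 1) = 7
Fukuoka→Nagasaki→Sendai→Nagoya→Osaka→Sapporo→Hiroshima: max(5, 3, 7, 2, 5, 7) = 7
Fukuoka→Nagasaki→Sendai→Nagoya→Osaka→Kyoto→Kanazawa→Sapporo→Hiroshima: max(5, 3, 7, 2, 1, 5, 6, 7) = 7
Fukuoka→Nagasaki→Sendai→Nagoya→Osaka→Sapporo→Kanazawa→Hiroshima: max(5, 3, 7, 2, 5, 6, 1) = 7
The minimum achievable maximum is 7%.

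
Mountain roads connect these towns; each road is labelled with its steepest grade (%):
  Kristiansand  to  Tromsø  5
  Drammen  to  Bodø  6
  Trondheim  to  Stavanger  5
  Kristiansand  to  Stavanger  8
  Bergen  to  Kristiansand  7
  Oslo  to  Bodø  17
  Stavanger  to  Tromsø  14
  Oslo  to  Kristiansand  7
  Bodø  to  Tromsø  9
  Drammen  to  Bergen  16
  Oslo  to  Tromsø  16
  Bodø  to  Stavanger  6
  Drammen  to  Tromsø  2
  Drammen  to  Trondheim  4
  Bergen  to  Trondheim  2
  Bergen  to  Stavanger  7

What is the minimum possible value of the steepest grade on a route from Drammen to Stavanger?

Some routes from Drammen to Stavanger:
Drammen → Trondheim → Bergen → Stavanger: max(4, 2, 7) = 7
Drammen → Bodø → Stavanger: max(6, 6) = 6
Drammen → Trondheim → Stavanger: max(4, 5) = 5
Smallest bottleneck: 5%.

5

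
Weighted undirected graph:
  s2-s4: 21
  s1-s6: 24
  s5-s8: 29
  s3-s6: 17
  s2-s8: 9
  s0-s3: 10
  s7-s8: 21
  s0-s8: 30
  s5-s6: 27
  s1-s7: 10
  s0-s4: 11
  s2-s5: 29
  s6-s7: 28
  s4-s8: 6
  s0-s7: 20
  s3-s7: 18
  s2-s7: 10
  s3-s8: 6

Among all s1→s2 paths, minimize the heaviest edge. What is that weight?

10

Some routes from s1 to s2:
s1 -> s7 -> s2: max(10, 10) = 10
s1 -> s7 -> s3 -> s8 -> s2: max(10, 18, 6, 9) = 18
s1 -> s7 -> s0 -> s4 -> s8 -> s2: max(10, 20, 11, 6, 9) = 20
s1 -> s7 -> s0 -> s3 -> s8 -> s2: max(10, 20, 10, 6, 9) = 20
s1 -> s7 -> s3 -> s0 -> s4 -> s8 -> s2: max(10, 18, 10, 11, 6, 9) = 18
Smallest bottleneck: 10.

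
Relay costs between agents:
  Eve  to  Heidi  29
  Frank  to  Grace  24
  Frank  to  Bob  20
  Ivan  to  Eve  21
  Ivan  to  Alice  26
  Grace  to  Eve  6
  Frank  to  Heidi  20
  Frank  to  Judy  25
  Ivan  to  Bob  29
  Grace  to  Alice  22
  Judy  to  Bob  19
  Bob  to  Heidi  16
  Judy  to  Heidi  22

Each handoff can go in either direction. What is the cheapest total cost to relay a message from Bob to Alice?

A few of the Bob→Alice routes:
Bob→Ivan→Alice: 29 + 26 = 55
Bob→Heidi→Eve→Grace→Alice: 16 + 29 + 6 + 22 = 73
Bob→Ivan→Eve→Grace→Alice: 29 + 21 + 6 + 22 = 78
Bob→Heidi→Frank→Grace→Alice: 16 + 20 + 24 + 22 = 82
Bob→Judy→Frank→Grace→Alice: 19 + 25 + 24 + 22 = 90
Bob→Frank→Grace→Alice: 20 + 24 + 22 = 66
The minimum is 55.

55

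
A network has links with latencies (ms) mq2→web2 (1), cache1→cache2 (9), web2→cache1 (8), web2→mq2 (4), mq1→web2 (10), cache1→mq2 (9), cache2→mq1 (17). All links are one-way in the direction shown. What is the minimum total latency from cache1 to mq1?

Routes from cache1 to mq1:
cache1 - cache2 - mq1: 9 + 17 = 26
The minimum is 26 ms.

26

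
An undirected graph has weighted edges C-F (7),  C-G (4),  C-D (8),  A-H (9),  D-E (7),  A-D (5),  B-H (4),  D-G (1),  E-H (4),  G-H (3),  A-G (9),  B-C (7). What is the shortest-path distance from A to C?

Some routes from A to C:
A→G→C: 9 + 4 = 13
A→H→B→C: 9 + 4 + 7 = 20
A→G→D→C: 9 + 1 + 8 = 18
A→D→C: 5 + 8 = 13
A→D→G→C: 5 + 1 + 4 = 10
A→H→G→C: 9 + 3 + 4 = 16
Shortest: 10.

10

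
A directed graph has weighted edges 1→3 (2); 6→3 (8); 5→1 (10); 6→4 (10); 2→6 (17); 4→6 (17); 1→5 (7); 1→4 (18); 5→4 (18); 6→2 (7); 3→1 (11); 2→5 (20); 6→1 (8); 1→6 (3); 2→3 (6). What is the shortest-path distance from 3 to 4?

24

Paths from 3 to 4:
3 -> 1 -> 6 -> 2 -> 5 -> 4: 11 + 3 + 7 + 20 + 18 = 59
3 -> 1 -> 5 -> 4: 11 + 7 + 18 = 36
3 -> 1 -> 6 -> 4: 11 + 3 + 10 = 24
3 -> 1 -> 4: 11 + 18 = 29
The minimum is 24.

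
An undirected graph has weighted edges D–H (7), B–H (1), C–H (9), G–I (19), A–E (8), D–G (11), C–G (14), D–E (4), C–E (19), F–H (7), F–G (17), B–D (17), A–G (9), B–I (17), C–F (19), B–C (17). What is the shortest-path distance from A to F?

Checking several routes:
A - G - F: 9 + 17 = 26
A - E - D - G - F: 8 + 4 + 11 + 17 = 40
A - G - D - H - F: 9 + 11 + 7 + 7 = 34
A - G - C - H - F: 9 + 14 + 9 + 7 = 39
A - E - D - H - F: 8 + 4 + 7 + 7 = 26
A - E - D - B - H - F: 8 + 4 + 17 + 1 + 7 = 37
The minimum is 26.

26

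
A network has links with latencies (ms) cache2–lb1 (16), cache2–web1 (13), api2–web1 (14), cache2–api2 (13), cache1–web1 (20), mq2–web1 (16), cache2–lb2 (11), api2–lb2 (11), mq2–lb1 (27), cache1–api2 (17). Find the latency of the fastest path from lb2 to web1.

24

Comparing a few candidate routes:
lb2 → cache2 → web1: 11 + 13 = 24
lb2 → api2 → web1: 11 + 14 = 25
lb2 → api2 → cache2 → web1: 11 + 13 + 13 = 37
The minimum is 24 ms.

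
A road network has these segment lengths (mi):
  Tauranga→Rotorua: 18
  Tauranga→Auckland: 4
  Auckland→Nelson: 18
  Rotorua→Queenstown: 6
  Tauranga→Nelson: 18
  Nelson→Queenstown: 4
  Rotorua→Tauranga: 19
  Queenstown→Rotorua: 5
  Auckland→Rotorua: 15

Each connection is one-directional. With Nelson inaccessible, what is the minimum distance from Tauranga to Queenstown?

Routes from Tauranga to Queenstown avoiding Nelson:
Tauranga-Auckland-Rotorua-Queenstown: 4 + 15 + 6 = 25
Tauranga-Rotorua-Queenstown: 18 + 6 = 24
The minimum is 24 mi.

24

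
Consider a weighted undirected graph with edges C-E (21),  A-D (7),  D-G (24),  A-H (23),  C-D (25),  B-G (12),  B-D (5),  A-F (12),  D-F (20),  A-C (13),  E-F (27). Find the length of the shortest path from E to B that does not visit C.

51

A few of the E→B routes:
E→F→D→B: 27 + 20 + 5 = 52
E→F→A→D→G→B: 27 + 12 + 7 + 24 + 12 = 82
E→F→A→D→B: 27 + 12 + 7 + 5 = 51
Best route has total 51.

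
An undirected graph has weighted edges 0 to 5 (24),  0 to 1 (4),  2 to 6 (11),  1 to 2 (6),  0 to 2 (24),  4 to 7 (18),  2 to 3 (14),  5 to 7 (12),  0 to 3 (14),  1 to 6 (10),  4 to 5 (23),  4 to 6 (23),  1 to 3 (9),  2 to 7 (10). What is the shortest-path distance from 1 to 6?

10

A few of the 1→6 routes:
1→0→3→2→6: 4 + 14 + 14 + 11 = 43
1→6: 10
1→0→2→6: 4 + 24 + 11 = 39
1→2→7→4→6: 6 + 10 + 18 + 23 = 57
1→3→2→6: 9 + 14 + 11 = 34
1→2→6: 6 + 11 = 17
The minimum is 10.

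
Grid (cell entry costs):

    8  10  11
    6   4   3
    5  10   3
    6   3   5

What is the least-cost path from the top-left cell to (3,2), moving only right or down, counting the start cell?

Path (0,0)→(1,0)→(1,1)→(1,2)→(2,2)→(3,2): 8 + 6 + 4 + 3 + 3 + 5 = 29.
For comparison, the top-then-right route costs 40.

29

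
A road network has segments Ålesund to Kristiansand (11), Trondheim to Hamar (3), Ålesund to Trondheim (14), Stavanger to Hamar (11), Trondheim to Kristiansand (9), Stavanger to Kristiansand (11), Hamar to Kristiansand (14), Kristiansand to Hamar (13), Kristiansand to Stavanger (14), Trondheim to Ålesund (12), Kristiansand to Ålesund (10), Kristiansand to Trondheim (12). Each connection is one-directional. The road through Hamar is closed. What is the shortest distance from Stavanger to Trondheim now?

23

Candidate routes:
Stavanger→Kristiansand→Ålesund→Trondheim: 11 + 10 + 14 = 35
Stavanger→Kristiansand→Trondheim: 11 + 12 = 23
The minimum is 23 mi.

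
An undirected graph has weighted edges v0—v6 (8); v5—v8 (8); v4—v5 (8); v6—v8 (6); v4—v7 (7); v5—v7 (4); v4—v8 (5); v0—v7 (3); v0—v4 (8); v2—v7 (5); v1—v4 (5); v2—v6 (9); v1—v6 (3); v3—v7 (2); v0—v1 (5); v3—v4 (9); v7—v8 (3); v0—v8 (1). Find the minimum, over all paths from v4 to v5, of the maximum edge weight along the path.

A few of the v4→v5 routes:
v4→v8→v7→v5: max(5, 3, 4) = 5
v4→v1→v0→v7→v5: max(5, 5, 3, 4) = 5
v4→v8→v0→v7→v5: max(5, 1, 3, 4) = 5
v4→v1→v0→v8→v7→v5: max(5, 5, 1, 3, 4) = 5
Best route has worst link 5.

5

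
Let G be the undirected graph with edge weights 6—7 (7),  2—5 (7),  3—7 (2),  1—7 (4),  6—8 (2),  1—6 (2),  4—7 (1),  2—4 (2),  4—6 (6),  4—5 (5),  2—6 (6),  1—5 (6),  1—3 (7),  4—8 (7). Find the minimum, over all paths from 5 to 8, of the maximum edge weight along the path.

5

Checking several routes:
5 -> 1 -> 6 -> 8: max(6, 2, 2) = 6
5 -> 1 -> 7 -> 4 -> 2 -> 6 -> 8: max(6, 4, 1, 2, 6, 2) = 6
5 -> 4 -> 7 -> 1 -> 6 -> 8: max(5, 1, 4, 2, 2) = 5
5 -> 1 -> 7 -> 4 -> 6 -> 8: max(6, 4, 1, 6, 2) = 6
5 -> 4 -> 6 -> 8: max(5, 6, 2) = 6
The minimum achievable maximum is 5.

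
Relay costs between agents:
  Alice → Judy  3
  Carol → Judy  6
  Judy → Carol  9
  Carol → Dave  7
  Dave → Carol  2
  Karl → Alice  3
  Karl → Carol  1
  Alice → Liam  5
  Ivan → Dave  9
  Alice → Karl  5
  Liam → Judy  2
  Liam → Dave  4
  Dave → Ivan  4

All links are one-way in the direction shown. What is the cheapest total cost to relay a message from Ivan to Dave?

Paths from Ivan to Dave:
Ivan -> Dave: 9
Shortest: 9.

9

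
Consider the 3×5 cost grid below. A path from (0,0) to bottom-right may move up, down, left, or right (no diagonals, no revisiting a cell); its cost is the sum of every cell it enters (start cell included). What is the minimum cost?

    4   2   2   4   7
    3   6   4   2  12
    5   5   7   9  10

33

Best path: [0,0] → [0,1] → [0,2] → [0,3] → [1,3] → [2,3] → [2,4]
Cost: 4 + 2 + 2 + 4 + 2 + 9 + 10 = 33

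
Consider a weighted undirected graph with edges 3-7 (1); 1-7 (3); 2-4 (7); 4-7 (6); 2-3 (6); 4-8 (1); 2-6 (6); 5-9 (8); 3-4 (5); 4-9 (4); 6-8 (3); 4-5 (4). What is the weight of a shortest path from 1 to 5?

13

Checking several routes:
1-7-3-4-9-5: 3 + 1 + 5 + 4 + 8 = 21
1-7-3-4-5: 3 + 1 + 5 + 4 = 13
1-7-4-5: 3 + 6 + 4 = 13
1-7-4-9-5: 3 + 6 + 4 + 8 = 21
1-7-3-2-4-5: 3 + 1 + 6 + 7 + 4 = 21
Best route has total 13.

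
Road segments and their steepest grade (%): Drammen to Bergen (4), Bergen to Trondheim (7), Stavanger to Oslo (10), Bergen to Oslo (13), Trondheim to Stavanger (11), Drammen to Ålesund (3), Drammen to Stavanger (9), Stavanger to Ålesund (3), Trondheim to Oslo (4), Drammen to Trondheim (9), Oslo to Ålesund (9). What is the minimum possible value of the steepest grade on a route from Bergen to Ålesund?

4

Checking several routes:
Bergen → Drammen → Ålesund: max(4, 3) = 4
Bergen → Drammen → Trondheim → Oslo → Ålesund: max(4, 9, 4, 9) = 9
Bergen → Drammen → Stavanger → Ålesund: max(4, 9, 3) = 9
The minimum achievable maximum is 4%.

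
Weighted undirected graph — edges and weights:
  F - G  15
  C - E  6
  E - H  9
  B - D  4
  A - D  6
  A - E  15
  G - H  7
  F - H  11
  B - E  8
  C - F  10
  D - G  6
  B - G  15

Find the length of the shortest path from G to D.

Some routes from G to D:
G-F-C-E-B-D: 15 + 10 + 6 + 8 + 4 = 43
G-D: 6
G-H-E-B-D: 7 + 9 + 8 + 4 = 28
G-B-D: 15 + 4 = 19
G-H-E-A-D: 7 + 9 + 15 + 6 = 37
The minimum is 6.

6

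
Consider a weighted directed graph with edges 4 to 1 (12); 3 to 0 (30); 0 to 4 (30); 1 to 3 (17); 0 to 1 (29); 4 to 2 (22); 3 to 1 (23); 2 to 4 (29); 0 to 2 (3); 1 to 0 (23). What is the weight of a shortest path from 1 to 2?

26

Candidate routes:
1-0-4-2: 23 + 30 + 22 = 75
1-0-2: 23 + 3 = 26
1-3-0-4-2: 17 + 30 + 30 + 22 = 99
1-3-0-2: 17 + 30 + 3 = 50
Best route has total 26.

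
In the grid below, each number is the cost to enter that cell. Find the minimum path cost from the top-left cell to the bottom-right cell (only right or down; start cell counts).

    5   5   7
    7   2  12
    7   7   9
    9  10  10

38

Path r0c0 -> r0c1 -> r1c1 -> r2c1 -> r2c2 -> r3c2: 5 + 5 + 2 + 7 + 9 + 10 = 38.
(Top row then right column would cost 48.)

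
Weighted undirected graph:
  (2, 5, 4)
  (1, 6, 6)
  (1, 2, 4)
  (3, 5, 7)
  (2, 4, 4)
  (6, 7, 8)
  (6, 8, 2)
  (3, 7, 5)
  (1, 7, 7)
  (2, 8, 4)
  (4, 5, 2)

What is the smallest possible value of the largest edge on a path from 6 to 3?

7

Some routes from 6 to 3:
6→1→2→4→5→3: max(6, 4, 4, 2, 7) = 7
6→1→2→5→3: max(6, 4, 4, 7) = 7
6→8→2→1→7→3: max(2, 4, 4, 7, 5) = 7
6→1→7→3: max(6, 7, 5) = 7
Smallest bottleneck: 7.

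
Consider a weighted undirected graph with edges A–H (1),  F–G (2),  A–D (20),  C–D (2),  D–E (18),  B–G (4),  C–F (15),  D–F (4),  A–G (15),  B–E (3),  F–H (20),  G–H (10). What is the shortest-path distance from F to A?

Comparing a few candidate routes:
F-D-A: 4 + 20 = 24
F-G-H-A: 2 + 10 + 1 = 13
F-G-A: 2 + 15 = 17
F-C-D-A: 15 + 2 + 20 = 37
F-H-A: 20 + 1 = 21
Best route has total 13.

13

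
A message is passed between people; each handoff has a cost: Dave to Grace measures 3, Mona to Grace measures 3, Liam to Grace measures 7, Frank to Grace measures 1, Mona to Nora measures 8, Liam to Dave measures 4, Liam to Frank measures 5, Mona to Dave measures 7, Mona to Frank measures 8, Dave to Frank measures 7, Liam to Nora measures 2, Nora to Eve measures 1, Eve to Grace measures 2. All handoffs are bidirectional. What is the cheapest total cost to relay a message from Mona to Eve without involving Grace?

Candidate routes:
Mona - Frank - Dave - Liam - Nora - Eve: 8 + 7 + 4 + 2 + 1 = 22
Mona - Dave - Frank - Liam - Nora - Eve: 7 + 7 + 5 + 2 + 1 = 22
Mona - Dave - Liam - Nora - Eve: 7 + 4 + 2 + 1 = 14
Mona - Nora - Eve: 8 + 1 = 9
Mona - Frank - Liam - Nora - Eve: 8 + 5 + 2 + 1 = 16
Best route has total 9.

9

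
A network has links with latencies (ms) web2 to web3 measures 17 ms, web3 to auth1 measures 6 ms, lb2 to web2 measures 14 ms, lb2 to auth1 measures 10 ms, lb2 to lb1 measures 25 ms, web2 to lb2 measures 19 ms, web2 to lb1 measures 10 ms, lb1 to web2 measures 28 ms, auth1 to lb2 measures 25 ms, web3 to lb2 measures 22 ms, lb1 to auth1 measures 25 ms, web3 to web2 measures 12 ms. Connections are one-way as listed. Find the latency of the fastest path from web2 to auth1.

Checking several routes:
web2 → web3 → auth1: 17 + 6 = 23
web2 → lb2 → auth1: 19 + 10 = 29
web2 → lb1 → auth1: 10 + 25 = 35
Shortest: 23 ms.

23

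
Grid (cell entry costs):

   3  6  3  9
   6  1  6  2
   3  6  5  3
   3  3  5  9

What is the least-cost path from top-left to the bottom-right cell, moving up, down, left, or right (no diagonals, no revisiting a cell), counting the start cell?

Best path: [0,0] -> [0,1] -> [1,1] -> [1,2] -> [1,3] -> [2,3] -> [3,3]
Cost: 3 + 6 + 1 + 6 + 2 + 3 + 9 = 30

30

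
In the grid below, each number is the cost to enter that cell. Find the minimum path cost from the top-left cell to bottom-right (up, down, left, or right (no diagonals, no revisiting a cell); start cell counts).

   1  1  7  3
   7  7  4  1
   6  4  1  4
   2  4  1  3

Path [0,0]→[0,1]→[0,2]→[1,2]→[2,2]→[3,2]→[3,3]: 1 + 1 + 7 + 4 + 1 + 1 + 3 = 18.

18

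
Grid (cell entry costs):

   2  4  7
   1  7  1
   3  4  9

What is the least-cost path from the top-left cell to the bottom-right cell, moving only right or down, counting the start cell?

Take (0,0) -> (1,0) -> (2,0) -> (2,1) -> (2,2) for a total of 2 + 1 + 3 + 4 + 9 = 19.
For comparison, the top-then-right route costs 23.

19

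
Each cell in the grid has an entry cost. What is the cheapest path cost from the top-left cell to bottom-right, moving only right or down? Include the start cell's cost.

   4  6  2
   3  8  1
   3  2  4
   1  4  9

24

Best path: [0,0] [1,0] [2,0] [3,0] [3,1] [3,2]
Cost: 4 + 3 + 3 + 1 + 4 + 9 = 24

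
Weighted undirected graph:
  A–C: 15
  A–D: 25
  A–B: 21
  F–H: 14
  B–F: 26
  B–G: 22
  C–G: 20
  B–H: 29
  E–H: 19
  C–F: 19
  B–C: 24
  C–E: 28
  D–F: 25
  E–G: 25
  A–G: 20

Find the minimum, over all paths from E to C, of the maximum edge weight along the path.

Comparing a few candidate routes:
E-H-F-D-A-C: max(19, 14, 25, 25, 15) = 25
E-H-F-C: max(19, 14, 19) = 19
E-H-F-D-A-G-B-C: max(19, 14, 25, 25, 20, 22, 24) = 25
E-H-F-D-A-G-C: max(19, 14, 25, 25, 20, 20) = 25
Smallest bottleneck: 19.

19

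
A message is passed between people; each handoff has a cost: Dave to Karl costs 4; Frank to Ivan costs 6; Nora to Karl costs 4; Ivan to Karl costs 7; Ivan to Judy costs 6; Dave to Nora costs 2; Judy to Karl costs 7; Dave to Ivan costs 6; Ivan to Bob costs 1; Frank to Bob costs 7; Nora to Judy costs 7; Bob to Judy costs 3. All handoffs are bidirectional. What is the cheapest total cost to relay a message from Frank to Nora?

A few of the Frank→Nora routes:
Frank -> Ivan -> Karl -> Nora: 6 + 7 + 4 = 17
Frank -> Ivan -> Dave -> Nora: 6 + 6 + 2 = 14
Frank -> Bob -> Ivan -> Dave -> Nora: 7 + 1 + 6 + 2 = 16
Frank -> Ivan -> Bob -> Judy -> Nora: 6 + 1 + 3 + 7 = 17
Best route has total 14.

14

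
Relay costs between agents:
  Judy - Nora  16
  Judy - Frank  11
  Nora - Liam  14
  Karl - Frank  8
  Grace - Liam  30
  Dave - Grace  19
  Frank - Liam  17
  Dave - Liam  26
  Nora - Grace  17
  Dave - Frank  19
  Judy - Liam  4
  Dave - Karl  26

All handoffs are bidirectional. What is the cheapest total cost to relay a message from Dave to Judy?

30

Comparing a few candidate routes:
Dave → Frank → Liam → Judy: 19 + 17 + 4 = 40
Dave → Frank → Judy: 19 + 11 = 30
Dave → Liam → Judy: 26 + 4 = 30
Dave → Karl → Frank → Judy: 26 + 8 + 11 = 45
Shortest: 30.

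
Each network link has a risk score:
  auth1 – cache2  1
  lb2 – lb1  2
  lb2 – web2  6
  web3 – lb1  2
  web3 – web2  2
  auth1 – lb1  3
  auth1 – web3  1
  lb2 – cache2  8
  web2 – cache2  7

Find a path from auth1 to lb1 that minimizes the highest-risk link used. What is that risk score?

A few of the auth1→lb1 routes:
auth1-web3-lb1: max(1, 2) = 2
auth1-web3-web2-lb2-lb1: max(1, 2, 6, 2) = 6
auth1-lb1: max(3) = 3
Smallest bottleneck: 2.

2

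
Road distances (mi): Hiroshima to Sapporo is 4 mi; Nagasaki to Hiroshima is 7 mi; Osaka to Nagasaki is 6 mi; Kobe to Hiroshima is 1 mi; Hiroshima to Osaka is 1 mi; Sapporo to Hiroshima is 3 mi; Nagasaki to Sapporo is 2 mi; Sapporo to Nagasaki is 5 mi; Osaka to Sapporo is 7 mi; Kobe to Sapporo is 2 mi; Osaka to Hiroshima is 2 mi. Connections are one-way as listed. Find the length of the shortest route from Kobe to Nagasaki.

7

Some routes from Kobe to Nagasaki:
Kobe→Hiroshima→Sapporo→Nagasaki: 1 + 4 + 5 = 10
Kobe→Hiroshima→Osaka→Nagasaki: 1 + 1 + 6 = 8
Kobe→Sapporo→Nagasaki: 2 + 5 = 7
The minimum is 7 mi.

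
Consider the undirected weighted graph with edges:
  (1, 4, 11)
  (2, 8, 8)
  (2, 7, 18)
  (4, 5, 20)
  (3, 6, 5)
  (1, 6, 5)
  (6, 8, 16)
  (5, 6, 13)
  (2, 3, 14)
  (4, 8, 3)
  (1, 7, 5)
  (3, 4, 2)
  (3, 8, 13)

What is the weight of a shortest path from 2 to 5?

31

Checking several routes:
2-3-4-5: 14 + 2 + 20 = 36
2-8-4-5: 8 + 3 + 20 = 31
2-8-4-3-6-5: 8 + 3 + 2 + 5 + 13 = 31
2-3-6-5: 14 + 5 + 13 = 32
2-8-6-5: 8 + 16 + 13 = 37
2-8-3-6-5: 8 + 13 + 5 + 13 = 39
Best route has total 31.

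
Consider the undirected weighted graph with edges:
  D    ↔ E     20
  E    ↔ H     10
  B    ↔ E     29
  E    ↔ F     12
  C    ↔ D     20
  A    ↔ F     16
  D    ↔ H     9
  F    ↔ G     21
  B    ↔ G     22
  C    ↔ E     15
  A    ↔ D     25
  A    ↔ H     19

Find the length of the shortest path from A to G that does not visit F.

Comparing a few candidate routes:
A → H → D → E → B → G: 19 + 9 + 20 + 29 + 22 = 99
A → D → E → B → G: 25 + 20 + 29 + 22 = 96
A → H → E → B → G: 19 + 10 + 29 + 22 = 80
A → D → H → E → B → G: 25 + 9 + 10 + 29 + 22 = 95
Best route has total 80.

80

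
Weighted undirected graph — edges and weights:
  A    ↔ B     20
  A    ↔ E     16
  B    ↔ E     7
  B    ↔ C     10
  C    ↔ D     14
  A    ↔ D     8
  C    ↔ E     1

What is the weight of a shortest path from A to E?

Some routes from A to E:
A - D - C - E: 8 + 14 + 1 = 23
A - B - E: 20 + 7 = 27
A - E: 16
A - B - C - E: 20 + 10 + 1 = 31
Best route has total 16.

16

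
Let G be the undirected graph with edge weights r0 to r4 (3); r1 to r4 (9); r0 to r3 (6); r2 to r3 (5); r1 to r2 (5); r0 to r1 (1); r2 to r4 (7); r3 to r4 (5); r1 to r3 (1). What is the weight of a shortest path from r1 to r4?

4

Some routes from r1 to r4:
r1 - r4: 9
r1 - r0 - r4: 1 + 3 = 4
r1 - r3 - r4: 1 + 5 = 6
Shortest: 4.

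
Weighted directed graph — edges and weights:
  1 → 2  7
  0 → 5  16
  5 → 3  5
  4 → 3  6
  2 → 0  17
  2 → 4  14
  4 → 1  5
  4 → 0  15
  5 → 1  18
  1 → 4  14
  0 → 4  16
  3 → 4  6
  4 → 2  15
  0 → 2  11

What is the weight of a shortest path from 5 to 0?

26

A few of the 5→0 routes:
5 - 3 - 4 - 2 - 0: 5 + 6 + 15 + 17 = 43
5 - 1 - 4 - 0: 18 + 14 + 15 = 47
5 - 1 - 2 - 0: 18 + 7 + 17 = 42
5 - 3 - 4 - 1 - 2 - 0: 5 + 6 + 5 + 7 + 17 = 40
5 - 3 - 4 - 0: 5 + 6 + 15 = 26
Shortest: 26.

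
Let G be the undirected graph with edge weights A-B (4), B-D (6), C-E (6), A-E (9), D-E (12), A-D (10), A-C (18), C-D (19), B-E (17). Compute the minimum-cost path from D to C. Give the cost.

18

Some routes from D to C:
D→C: 19
D→A→E→C: 10 + 9 + 6 = 25
D→E→C: 12 + 6 = 18
Shortest: 18.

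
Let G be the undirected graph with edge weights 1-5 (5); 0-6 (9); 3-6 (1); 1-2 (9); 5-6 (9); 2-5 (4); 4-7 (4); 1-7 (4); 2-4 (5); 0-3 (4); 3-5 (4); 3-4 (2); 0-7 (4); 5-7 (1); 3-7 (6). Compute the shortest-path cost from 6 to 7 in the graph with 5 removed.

7

A few of the 6→7 routes:
6 - 3 - 0 - 7: 1 + 4 + 4 = 9
6 - 0 - 7: 9 + 4 = 13
6 - 3 - 7: 1 + 6 = 7
6 - 3 - 4 - 7: 1 + 2 + 4 = 7
Best route has total 7.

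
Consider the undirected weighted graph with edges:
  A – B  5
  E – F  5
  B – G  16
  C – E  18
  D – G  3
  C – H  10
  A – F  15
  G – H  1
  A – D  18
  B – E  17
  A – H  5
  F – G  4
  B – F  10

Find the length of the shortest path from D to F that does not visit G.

Checking several routes:
D - A - B - E - F: 18 + 5 + 17 + 5 = 45
D - A - B - F: 18 + 5 + 10 = 33
D - A - F: 18 + 15 = 33
Shortest: 33.

33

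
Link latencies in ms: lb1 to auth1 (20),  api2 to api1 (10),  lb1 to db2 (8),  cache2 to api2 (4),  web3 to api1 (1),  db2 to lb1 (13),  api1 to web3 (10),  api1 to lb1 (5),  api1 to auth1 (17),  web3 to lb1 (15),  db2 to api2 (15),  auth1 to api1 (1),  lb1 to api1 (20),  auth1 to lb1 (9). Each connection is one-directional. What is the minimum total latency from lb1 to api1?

20

Routes from lb1 to api1:
lb1→auth1→api1: 20 + 1 = 21
lb1→api1: 20
lb1→db2→api2→api1: 8 + 15 + 10 = 33
The minimum is 20 ms.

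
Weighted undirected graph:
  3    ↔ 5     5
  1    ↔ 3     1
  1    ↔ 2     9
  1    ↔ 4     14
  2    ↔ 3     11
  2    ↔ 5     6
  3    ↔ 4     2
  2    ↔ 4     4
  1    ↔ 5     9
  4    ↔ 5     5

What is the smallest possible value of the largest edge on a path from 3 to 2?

4

Some routes from 3 to 2:
3 - 5 - 4 - 2: max(5, 5, 4) = 5
3 - 4 - 2: max(2, 4) = 4
3 - 4 - 5 - 2: max(2, 5, 6) = 6
3 - 5 - 2: max(5, 6) = 6
Smallest bottleneck: 4.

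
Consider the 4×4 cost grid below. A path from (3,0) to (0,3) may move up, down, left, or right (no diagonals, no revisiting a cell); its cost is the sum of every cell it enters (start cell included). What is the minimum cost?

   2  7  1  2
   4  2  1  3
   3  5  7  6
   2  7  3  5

15

Take (3,0) (2,0) (1,0) (1,1) (1,2) (0,2) (0,3) for a total of 2 + 3 + 4 + 2 + 1 + 1 + 2 = 15.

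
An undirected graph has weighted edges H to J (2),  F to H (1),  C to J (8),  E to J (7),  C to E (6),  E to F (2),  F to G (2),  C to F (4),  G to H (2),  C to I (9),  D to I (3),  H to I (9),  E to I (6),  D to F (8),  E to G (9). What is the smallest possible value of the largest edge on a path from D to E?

Some routes from D to E:
D-F-C-E: max(8, 4, 6) = 8
D-F-E: max(8, 2) = 8
D-F-H-J-C-E: max(8, 1, 2, 8, 6) = 8
D-F-H-J-E: max(8, 1, 2, 7) = 8
D-F-C-J-E: max(8, 4, 8, 7) = 8
D-I-E: max(3, 6) = 6
Smallest bottleneck: 6.

6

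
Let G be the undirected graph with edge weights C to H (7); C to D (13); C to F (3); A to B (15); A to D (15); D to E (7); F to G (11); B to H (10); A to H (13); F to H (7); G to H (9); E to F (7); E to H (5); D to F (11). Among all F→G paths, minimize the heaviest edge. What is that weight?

9

Some routes from F to G:
F → E → H → G: max(7, 5, 9) = 9
F → H → G: max(7, 9) = 9
F → C → H → G: max(3, 7, 9) = 9
Best route has worst link 9.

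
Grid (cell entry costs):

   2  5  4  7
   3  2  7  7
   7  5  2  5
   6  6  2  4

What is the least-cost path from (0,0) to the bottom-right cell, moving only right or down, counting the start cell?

20

Cheapest: [0,0] → [1,0] → [1,1] → [2,1] → [2,2] → [3,2] → [3,3]
  2 + 3 + 2 + 5 + 2 + 2 + 4 = 20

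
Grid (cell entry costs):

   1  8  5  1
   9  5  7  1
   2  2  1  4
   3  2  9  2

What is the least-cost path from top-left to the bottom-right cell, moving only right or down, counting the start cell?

21

Cheapest: [0,0] -> [1,0] -> [2,0] -> [2,1] -> [2,2] -> [2,3] -> [3,3]
  1 + 9 + 2 + 2 + 1 + 4 + 2 = 21
For comparison, the top-then-right route costs 22.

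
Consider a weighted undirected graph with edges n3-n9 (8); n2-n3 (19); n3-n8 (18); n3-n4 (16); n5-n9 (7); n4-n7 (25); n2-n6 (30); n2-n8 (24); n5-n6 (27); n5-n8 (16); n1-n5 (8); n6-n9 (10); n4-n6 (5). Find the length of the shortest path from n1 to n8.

24

Checking several routes:
n1 → n5 → n9 → n3 → n2 → n8: 8 + 7 + 8 + 19 + 24 = 66
n1 → n5 → n9 → n6 → n4 → n3 → n8: 8 + 7 + 10 + 5 + 16 + 18 = 64
n1 → n5 → n8: 8 + 16 = 24
n1 → n5 → n6 → n9 → n3 → n8: 8 + 27 + 10 + 8 + 18 = 71
n1 → n5 → n6 → n4 → n3 → n8: 8 + 27 + 5 + 16 + 18 = 74
n1 → n5 → n9 → n3 → n8: 8 + 7 + 8 + 18 = 41
The minimum is 24.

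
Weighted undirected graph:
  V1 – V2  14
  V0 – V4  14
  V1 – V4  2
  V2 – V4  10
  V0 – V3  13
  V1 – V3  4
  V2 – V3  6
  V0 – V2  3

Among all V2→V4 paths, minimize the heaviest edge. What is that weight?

Some routes from V2 to V4:
V2-V3-V0-V4: max(6, 13, 14) = 14
V2-V4: max(10) = 10
V2-V1-V4: max(14, 2) = 14
V2-V1-V3-V0-V4: max(14, 4, 13, 14) = 14
V2-V0-V3-V1-V4: max(3, 13, 4, 2) = 13
V2-V3-V1-V4: max(6, 4, 2) = 6
The minimum achievable maximum is 6.

6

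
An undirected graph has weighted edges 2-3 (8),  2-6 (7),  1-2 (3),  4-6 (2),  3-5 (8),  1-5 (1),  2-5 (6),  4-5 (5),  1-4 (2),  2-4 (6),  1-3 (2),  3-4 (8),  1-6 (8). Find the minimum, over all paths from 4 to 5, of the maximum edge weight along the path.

2

Some routes from 4 to 5:
4-2-5: max(6, 6) = 6
4-2-1-5: max(6, 3, 1) = 6
4-5: max(5) = 5
4-1-5: max(2, 1) = 2
Smallest bottleneck: 2.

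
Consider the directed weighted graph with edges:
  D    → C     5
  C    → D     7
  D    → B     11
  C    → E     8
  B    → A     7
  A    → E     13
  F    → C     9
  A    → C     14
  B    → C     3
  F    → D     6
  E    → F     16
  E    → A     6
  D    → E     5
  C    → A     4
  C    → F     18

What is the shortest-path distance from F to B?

Routes from F to B:
F-C-D-B: 9 + 7 + 11 = 27
F-D-B: 6 + 11 = 17
Best route has total 17.

17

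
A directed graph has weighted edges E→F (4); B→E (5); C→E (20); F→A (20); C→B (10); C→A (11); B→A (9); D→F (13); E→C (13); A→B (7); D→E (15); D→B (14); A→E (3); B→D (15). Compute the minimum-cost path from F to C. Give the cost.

Routes from F to C:
F - A - E - C: 20 + 3 + 13 = 36
F - A - B - E - C: 20 + 7 + 5 + 13 = 45
F - A - B - D - E - C: 20 + 7 + 15 + 15 + 13 = 70
Best route has total 36.

36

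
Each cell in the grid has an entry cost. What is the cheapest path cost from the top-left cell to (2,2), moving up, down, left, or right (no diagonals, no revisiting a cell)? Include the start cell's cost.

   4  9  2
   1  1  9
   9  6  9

Cheapest: r0c0 -> r1c0 -> r1c1 -> r2c1 -> r2c2
  4 + 1 + 1 + 6 + 9 = 21

21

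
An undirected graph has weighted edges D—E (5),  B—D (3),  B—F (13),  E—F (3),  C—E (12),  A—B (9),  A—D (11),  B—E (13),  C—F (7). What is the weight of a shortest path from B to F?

11

Checking several routes:
B→D→E→F: 3 + 5 + 3 = 11
B→D→E→C→F: 3 + 5 + 12 + 7 = 27
B→E→F: 13 + 3 = 16
B→A→D→E→F: 9 + 11 + 5 + 3 = 28
B→F: 13
The minimum is 11.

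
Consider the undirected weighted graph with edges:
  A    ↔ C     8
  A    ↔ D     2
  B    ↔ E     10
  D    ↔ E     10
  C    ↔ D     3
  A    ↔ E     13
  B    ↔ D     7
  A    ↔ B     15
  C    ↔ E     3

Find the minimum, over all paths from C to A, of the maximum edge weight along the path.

3

Checking several routes:
C → A: max(8) = 8
C → E → B → D → A: max(3, 10, 7, 2) = 10
C → D → A: max(3, 2) = 3
Best route has worst link 3.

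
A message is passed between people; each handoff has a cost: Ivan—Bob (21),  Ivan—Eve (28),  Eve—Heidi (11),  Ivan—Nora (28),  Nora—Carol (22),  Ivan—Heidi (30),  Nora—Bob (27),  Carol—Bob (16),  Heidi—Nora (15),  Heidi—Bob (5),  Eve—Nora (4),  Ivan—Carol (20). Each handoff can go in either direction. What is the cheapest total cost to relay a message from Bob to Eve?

16

Comparing a few candidate routes:
Bob → Heidi → Nora → Eve: 5 + 15 + 4 = 24
Bob → Nora → Eve: 27 + 4 = 31
Bob → Carol → Nora → Eve: 16 + 22 + 4 = 42
Bob → Heidi → Eve: 5 + 11 = 16
Shortest: 16.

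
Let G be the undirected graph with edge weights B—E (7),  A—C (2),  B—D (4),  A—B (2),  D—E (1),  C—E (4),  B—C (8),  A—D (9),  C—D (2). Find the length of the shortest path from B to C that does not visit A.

Paths from B to C avoiding A:
B→E→C: 7 + 4 = 11
B→E→D→C: 7 + 1 + 2 = 10
B→C: 8
B→D→E→C: 4 + 1 + 4 = 9
B→D→C: 4 + 2 = 6
The minimum is 6.

6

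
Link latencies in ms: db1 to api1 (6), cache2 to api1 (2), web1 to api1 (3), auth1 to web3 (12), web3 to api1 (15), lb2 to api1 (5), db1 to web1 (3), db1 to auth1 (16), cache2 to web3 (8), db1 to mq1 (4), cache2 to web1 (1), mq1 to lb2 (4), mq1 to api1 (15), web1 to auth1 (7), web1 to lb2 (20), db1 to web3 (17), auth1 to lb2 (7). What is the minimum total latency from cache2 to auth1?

Comparing a few candidate routes:
cache2-api1-lb2-auth1: 2 + 5 + 7 = 14
cache2-web1-auth1: 1 + 7 = 8
cache2-web1-api1-lb2-auth1: 1 + 3 + 5 + 7 = 16
cache2-api1-web1-auth1: 2 + 3 + 7 = 12
The minimum is 8 ms.

8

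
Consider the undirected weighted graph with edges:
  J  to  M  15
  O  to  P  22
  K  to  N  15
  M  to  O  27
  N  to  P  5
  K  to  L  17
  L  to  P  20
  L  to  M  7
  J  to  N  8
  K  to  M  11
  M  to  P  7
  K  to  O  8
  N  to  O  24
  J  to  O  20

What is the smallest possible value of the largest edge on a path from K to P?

11

Comparing a few candidate routes:
K - L - M - J - N - P: max(17, 7, 15, 8, 5) = 17
K - N - P: max(15, 5) = 15
K - N - J - M - P: max(15, 8, 15, 7) = 15
K - M - J - N - P: max(11, 15, 8, 5) = 15
K - L - M - P: max(17, 7, 7) = 17
K - M - P: max(11, 7) = 11
Smallest bottleneck: 11.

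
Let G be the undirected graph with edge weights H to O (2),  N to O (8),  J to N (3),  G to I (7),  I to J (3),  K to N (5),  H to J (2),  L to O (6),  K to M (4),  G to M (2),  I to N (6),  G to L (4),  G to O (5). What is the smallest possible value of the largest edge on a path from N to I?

A few of the N→I routes:
N → K → M → G → O → H → J → I: max(5, 4, 2, 5, 2, 2, 3) = 5
N → K → M → G → L → O → H → J → I: max(5, 4, 2, 4, 6, 2, 2, 3) = 6
N → J → I: max(3, 3) = 3
Smallest bottleneck: 3.

3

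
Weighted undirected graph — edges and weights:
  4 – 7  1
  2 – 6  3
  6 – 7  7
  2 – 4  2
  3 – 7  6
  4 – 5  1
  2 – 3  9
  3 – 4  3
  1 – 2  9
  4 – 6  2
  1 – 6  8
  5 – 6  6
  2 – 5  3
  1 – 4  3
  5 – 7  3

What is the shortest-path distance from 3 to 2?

5

Comparing a few candidate routes:
3 → 4 → 5 → 2: 3 + 1 + 3 = 7
3 → 4 → 2: 3 + 2 = 5
3 → 4 → 6 → 2: 3 + 2 + 3 = 8
The minimum is 5.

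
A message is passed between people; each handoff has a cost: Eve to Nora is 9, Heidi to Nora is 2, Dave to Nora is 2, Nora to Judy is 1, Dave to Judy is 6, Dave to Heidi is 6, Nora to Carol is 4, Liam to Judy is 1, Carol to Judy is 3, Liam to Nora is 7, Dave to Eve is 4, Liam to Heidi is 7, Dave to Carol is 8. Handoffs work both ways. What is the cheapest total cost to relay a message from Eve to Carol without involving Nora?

12

Paths from Eve to Carol avoiding Nora:
Eve→Dave→Carol: 4 + 8 = 12
Eve→Dave→Heidi→Liam→Judy→Carol: 4 + 6 + 7 + 1 + 3 = 21
Eve→Dave→Judy→Carol: 4 + 6 + 3 = 13
Best route has total 12.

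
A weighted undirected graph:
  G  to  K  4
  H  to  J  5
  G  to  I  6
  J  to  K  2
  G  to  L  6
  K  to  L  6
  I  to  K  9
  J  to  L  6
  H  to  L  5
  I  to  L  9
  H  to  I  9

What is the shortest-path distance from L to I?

Some routes from L to I:
L -> I: 9
L -> H -> I: 5 + 9 = 14
L -> G -> I: 6 + 6 = 12
Shortest: 9.

9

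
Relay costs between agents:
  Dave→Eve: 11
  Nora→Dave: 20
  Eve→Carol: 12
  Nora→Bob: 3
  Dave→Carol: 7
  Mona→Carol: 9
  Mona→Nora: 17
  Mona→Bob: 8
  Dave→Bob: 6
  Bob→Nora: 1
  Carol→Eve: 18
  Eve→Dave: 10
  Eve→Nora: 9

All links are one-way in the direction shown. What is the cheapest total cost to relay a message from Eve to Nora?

9

Routes from Eve to Nora:
Eve-Nora: 9
Eve-Dave-Bob-Nora: 10 + 6 + 1 = 17
Shortest: 9.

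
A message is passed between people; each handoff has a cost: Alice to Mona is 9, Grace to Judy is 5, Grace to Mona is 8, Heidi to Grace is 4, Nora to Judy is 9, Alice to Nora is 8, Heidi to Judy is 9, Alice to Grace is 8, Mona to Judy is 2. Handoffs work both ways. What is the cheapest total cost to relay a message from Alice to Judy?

11

Some routes from Alice to Judy:
Alice→Grace→Judy: 8 + 5 = 13
Alice→Grace→Heidi→Judy: 8 + 4 + 9 = 21
Alice→Nora→Judy: 8 + 9 = 17
Alice→Mona→Judy: 9 + 2 = 11
Alice→Grace→Mona→Judy: 8 + 8 + 2 = 18
Shortest: 11.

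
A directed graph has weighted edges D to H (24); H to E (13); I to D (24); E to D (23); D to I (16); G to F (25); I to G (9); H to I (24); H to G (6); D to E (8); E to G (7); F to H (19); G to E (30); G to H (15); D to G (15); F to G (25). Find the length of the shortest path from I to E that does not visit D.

Routes from I to E avoiding D:
I → G → F → H → E: 9 + 25 + 19 + 13 = 66
I → G → E: 9 + 30 = 39
I → G → H → E: 9 + 15 + 13 = 37
The minimum is 37.

37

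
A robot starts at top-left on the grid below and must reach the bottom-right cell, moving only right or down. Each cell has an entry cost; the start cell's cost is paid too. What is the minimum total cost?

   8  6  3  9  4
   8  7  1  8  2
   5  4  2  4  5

Take [0,0] -> [0,1] -> [0,2] -> [1,2] -> [2,2] -> [2,3] -> [2,4] for a total of 8 + 6 + 3 + 1 + 2 + 4 + 5 = 29.

29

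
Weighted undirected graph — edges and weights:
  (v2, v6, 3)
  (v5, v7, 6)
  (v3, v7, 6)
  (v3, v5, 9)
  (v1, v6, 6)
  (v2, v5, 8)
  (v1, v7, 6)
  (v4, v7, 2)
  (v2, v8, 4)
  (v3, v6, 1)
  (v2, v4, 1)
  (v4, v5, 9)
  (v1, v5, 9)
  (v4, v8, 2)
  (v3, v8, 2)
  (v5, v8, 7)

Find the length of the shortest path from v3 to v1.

Comparing a few candidate routes:
v3 -> v6 -> v1: 1 + 6 = 7
v3 -> v8 -> v4 -> v2 -> v6 -> v1: 2 + 2 + 1 + 3 + 6 = 14
v3 -> v8 -> v4 -> v7 -> v1: 2 + 2 + 2 + 6 = 12
v3 -> v6 -> v2 -> v4 -> v7 -> v1: 1 + 3 + 1 + 2 + 6 = 13
v3 -> v7 -> v1: 6 + 6 = 12
Best route has total 7.

7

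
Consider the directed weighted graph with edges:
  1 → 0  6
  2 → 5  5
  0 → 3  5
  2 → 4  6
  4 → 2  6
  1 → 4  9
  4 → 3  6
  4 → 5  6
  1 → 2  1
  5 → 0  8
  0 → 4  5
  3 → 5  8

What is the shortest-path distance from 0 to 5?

Candidate routes:
0 → 4 → 3 → 5: 5 + 6 + 8 = 19
0 → 4 → 5: 5 + 6 = 11
0 → 4 → 2 → 5: 5 + 6 + 5 = 16
0 → 3 → 5: 5 + 8 = 13
Shortest: 11.

11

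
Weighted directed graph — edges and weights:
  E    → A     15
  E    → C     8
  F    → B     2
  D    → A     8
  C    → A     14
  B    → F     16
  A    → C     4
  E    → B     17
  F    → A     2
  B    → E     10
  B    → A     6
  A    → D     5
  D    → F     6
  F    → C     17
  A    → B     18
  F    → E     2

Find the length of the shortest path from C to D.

Paths from C to D:
C - A - D: 14 + 5 = 19
Shortest: 19.

19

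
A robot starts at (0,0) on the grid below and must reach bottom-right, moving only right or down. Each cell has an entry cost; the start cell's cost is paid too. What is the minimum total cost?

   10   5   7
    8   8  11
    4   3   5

Best path: [0,0]→[1,0]→[2,0]→[2,1]→[2,2]
Cost: 10 + 8 + 4 + 3 + 5 = 30
For comparison, the top-then-right route costs 38.

30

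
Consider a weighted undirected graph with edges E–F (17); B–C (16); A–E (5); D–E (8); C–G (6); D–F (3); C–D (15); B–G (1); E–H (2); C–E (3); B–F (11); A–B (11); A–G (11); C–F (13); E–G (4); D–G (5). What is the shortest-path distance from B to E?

Comparing a few candidate routes:
B-G-E: 1 + 4 = 5
B-G-C-E: 1 + 6 + 3 = 10
B-G-D-E: 1 + 5 + 8 = 14
Shortest: 5.

5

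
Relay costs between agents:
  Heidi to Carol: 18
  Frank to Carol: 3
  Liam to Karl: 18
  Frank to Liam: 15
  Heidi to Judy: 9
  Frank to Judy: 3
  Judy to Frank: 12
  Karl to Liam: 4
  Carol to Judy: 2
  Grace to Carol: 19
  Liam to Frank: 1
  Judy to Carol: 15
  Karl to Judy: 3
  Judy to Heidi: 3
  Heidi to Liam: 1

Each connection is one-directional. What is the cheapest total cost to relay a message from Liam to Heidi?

7

Routes from Liam to Heidi:
Liam-Karl-Judy-Heidi: 18 + 3 + 3 = 24
Liam-Frank-Judy-Heidi: 1 + 3 + 3 = 7
Liam-Frank-Carol-Judy-Heidi: 1 + 3 + 2 + 3 = 9
The minimum is 7.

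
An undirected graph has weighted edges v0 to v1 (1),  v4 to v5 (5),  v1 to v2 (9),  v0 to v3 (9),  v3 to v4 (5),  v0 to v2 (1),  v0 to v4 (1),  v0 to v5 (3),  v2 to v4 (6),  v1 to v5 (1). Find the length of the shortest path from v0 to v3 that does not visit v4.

9

Candidate routes:
v0-v3: 9
Shortest: 9.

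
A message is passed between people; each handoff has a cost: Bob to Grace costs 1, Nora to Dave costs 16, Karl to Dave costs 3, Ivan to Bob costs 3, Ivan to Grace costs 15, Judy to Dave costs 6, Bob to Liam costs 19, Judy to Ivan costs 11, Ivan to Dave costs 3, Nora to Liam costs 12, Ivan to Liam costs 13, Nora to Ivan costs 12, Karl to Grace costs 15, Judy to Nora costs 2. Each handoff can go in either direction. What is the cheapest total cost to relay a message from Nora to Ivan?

Some routes from Nora to Ivan:
Nora-Judy-Dave-Ivan: 2 + 6 + 3 = 11
Nora-Judy-Ivan: 2 + 11 = 13
Nora-Ivan: 12
Shortest: 11.

11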